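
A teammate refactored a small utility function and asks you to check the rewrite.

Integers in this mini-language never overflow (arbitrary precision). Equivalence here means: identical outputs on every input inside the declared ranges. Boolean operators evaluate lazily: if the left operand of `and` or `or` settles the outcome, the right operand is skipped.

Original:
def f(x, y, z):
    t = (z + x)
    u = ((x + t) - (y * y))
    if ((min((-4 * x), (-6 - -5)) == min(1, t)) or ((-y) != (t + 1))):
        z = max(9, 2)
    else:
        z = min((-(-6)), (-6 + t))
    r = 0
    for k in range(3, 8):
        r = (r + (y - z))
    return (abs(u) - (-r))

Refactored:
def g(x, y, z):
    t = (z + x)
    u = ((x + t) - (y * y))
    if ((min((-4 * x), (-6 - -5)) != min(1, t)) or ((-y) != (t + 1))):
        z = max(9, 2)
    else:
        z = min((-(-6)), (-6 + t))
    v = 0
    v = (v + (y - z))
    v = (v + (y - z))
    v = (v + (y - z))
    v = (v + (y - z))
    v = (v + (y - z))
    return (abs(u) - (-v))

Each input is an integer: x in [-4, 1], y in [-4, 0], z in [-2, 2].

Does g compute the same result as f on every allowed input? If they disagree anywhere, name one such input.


The rewrite breaks on x=-3, y=0, z=2, where the results are -41 and 39.
f: t := -1 | u := -4 | ((min((-4 * x), (-6 - -5)) == min(1, t)) or ((-y) != (t + 1))): true | z := 9 | r := 0 | iter k=3: | r := -9 | iter k=4: | r := -18 | iter k=5: | r := -27 | iter k=6: | r := -36 | iter k=7: | r := -45 | result -41
g: t := -1 | u := -4 | ((min((-4 * x), (-6 - -5)) != min(1, t)) or ((-y) != (t + 1))): false | z := -7 | v := 0 | v := 7 | v := 14 | v := 21 | v := 28 | v := 35 | result 39
verdict: not equivalent; witness: x=-3, y=0, z=2


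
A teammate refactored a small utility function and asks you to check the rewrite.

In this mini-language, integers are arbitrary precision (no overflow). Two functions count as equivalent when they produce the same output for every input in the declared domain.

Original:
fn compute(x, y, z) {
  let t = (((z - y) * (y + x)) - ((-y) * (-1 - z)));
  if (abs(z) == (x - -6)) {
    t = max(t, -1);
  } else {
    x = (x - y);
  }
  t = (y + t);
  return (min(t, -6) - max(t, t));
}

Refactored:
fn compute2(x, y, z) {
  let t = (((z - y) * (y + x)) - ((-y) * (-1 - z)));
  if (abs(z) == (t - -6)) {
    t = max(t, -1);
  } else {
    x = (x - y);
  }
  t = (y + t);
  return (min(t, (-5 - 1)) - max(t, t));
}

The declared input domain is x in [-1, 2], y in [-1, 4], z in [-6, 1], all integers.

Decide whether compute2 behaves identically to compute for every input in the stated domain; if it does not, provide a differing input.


Take x=-1, y=2, z=1.
compute: t := -5 | (abs(z) == (x - -6)): false | x := -3 | t := -3 | result -3
compute2: t := -5 | (abs(z) == (t - -6)): true | t := -1 | t := 1 | result -7
-3 vs -7 — the two versions disagree here.
verdict: not equivalent; witness: x=-1, y=2, z=1


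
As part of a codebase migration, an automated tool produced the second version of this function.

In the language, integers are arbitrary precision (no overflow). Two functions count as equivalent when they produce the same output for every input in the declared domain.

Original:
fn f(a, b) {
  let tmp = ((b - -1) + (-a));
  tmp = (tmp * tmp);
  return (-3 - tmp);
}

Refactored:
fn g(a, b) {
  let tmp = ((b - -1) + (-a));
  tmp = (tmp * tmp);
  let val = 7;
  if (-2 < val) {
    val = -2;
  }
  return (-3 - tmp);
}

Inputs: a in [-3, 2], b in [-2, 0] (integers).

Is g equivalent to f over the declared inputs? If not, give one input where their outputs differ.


Behavior is preserved: although constant usage differs; and comparison usage differs; and branching structure differs; and local variable names differ; and statement counts differ, the outputs never diverge.
Tracing a=0, b=-2: f: tmp becomes -1; next tmp becomes 1; next final value -4 | g: tmp becomes -1; next tmp becomes 1; next val becomes 7; next (-2 < val) evaluates to true; next val becomes -2; next final value -4 — matching result -4.
Every one of the 18 inputs gives matching results.
verdict: equivalent


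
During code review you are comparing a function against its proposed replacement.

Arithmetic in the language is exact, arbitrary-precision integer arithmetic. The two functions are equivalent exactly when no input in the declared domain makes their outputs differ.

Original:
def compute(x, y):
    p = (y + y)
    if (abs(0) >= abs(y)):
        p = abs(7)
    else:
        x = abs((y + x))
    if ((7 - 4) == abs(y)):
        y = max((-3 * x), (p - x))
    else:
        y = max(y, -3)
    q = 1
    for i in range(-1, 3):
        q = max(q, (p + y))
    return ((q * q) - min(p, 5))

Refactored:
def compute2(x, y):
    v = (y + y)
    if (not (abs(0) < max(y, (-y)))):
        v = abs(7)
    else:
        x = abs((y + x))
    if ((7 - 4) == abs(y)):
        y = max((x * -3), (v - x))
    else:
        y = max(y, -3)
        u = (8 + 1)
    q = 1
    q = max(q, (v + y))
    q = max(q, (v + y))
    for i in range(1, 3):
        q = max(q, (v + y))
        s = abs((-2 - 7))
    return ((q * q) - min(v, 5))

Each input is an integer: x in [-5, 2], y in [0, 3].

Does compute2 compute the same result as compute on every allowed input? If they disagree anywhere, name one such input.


Reading the diff, among the changes: boolean connective usage differs, and arithmetic usage differs, and constant usage differs, and comparison usage differs, and local variable names differ, and min/max/abs usage differs, and statement counts differ, and loop structure differs.
One worked example (x=-3, y=0) — compute: p=0, then (abs(0) >= abs(y)) is true, then p=7, then ((7 - 4) == abs(y)) is false, then y=0, then q=1, then (i=-1), then q=7, then (i=0), then q=7, then (i=1), then q=7, then (i=2), then q=7, then returns 44; compute2: v=0, then (not (abs(0) < max(y, (-y)))) is true, then v=7, then ((7 - 4) == abs(y)) is false, then y=0, then u=9, then q=1, then q=7, then q=7, then (i=1), then q=7, then s=9, then (i=2), then q=7, then s=9, then returns 44; agreement on 44.
Across all 32 domain points the two functions coincide.
verdict: equivalent


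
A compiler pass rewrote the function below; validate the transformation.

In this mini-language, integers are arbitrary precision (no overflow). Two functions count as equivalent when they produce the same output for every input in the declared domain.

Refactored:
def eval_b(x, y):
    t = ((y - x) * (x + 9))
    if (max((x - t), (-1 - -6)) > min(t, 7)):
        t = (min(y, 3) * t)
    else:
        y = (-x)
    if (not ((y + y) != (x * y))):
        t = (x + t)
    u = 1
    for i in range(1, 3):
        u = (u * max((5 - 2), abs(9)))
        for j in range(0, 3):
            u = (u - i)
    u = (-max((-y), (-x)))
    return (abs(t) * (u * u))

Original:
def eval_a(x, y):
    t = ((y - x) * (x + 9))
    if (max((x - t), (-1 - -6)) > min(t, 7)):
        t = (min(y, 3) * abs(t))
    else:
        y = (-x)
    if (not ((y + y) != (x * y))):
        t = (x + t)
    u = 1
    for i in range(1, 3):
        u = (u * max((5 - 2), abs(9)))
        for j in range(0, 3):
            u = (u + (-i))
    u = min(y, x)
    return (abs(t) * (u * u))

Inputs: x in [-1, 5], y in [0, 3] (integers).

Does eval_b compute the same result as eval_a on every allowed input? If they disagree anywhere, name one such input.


There is a counterexample at x=2, y=1: 13 on one side, 9 on the other.
eval_a: t=-11, then (max((x - t), (-1 - -6)) > min(t, 7)) is true, then t=11, then (not ((y + y) != (x * y))) is true, then t=13, then u=1, then (i=1), then u=9, then (j=0), then u=8, then (j=1), then u=7, then (j=2), then u=6, then (i=2), then u=54, then (j=0), then u=52, then (j=1), then u=50, then (j=2), then u=48, then u=1, then returns 13
eval_b: t=-11, then (max((x - t), (-1 - -6)) > min(t, 7)) is true, then t=-11, then (not ((y + y) != (x * y))) is true, then t=-9, then u=1, then (i=1), then u=9, then (j=0), then u=8, then (j=1), then u=7, then (j=2), then u=6, then (i=2), then u=54, then (j=0), then u=52, then (j=1), then u=50, then (j=2), then u=48, then u=1, then returns 9
verdict: not equivalent; witness: x=2, y=1


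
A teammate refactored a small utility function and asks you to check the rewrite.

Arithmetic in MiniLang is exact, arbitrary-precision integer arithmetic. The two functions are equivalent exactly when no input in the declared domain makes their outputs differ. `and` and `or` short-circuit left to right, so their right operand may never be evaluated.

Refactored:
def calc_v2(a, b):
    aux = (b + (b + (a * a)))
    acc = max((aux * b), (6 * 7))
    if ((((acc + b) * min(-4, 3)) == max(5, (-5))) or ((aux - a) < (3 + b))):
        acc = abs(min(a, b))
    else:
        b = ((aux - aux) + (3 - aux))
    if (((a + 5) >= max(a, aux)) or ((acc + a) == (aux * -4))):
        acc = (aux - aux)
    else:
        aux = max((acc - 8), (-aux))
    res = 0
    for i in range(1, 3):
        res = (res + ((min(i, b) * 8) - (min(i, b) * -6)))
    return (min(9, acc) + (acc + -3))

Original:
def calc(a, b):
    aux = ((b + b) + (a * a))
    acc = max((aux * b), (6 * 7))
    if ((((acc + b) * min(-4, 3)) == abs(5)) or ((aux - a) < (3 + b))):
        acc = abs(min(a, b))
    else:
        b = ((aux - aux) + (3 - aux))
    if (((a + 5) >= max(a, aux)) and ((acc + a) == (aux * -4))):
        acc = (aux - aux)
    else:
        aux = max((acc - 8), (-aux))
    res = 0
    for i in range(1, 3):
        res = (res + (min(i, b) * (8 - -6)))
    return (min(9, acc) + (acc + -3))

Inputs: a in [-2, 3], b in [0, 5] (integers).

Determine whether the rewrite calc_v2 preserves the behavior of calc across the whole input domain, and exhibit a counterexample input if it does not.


Run the pair on a=-1, b=0.
calc: aux := 1 | acc := 42 | ((((acc + b) * min(-4, 3)) == abs(5)) or ((aux - a) < (3 + b))): true | acc := 1 | (((a + 5) >= max(a, aux)) and ((acc + a) == (aux * -4))): false | aux := -1 | res := 0 | iter i=1: | res := 0 | iter i=2: | res := 0 | result -1
calc_v2: aux := 1 | acc := 42 | ((((acc + b) * min(-4, 3)) == max(5, (-5))) or ((aux - a) < (3 + b))): true | acc := 1 | (((a + 5) >= max(a, aux)) or ((acc + a) == (aux * -4))): true | acc := 0 | res := 0 | iter i=1: | res := 0 | iter i=2: | res := 0 | result -3
-1 vs -3 — the two versions disagree here.
verdict: not equivalent; witness: a=-1, b=0


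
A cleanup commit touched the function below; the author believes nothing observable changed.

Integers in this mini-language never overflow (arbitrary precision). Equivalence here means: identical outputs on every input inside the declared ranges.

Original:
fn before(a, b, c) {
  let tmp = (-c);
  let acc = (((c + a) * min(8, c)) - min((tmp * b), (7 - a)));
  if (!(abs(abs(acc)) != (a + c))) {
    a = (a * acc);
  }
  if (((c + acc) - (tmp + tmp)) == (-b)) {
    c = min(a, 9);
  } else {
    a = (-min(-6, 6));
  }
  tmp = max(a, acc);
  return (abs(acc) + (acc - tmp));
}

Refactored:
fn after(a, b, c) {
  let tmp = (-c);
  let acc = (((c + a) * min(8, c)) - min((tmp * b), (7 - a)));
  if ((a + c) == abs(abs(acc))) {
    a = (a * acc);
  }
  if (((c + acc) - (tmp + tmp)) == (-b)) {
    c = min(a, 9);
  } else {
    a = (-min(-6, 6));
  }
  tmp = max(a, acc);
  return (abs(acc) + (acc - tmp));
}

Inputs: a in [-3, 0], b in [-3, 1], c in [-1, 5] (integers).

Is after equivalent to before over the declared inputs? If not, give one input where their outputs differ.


The two are interchangeable: comparison usage differs, plus boolean connective usage differs, and every declared input agrees.
Tracing a=-2, b=0, c=4: before: tmp=-4, then acc=8, then (!(abs(abs(acc)) != (a + c))) is false, then (((c + acc) - (tmp + tmp)) == (-b)) is false, then a=6, then tmp=8, then returns 8 | after: tmp=-4, then acc=8, then ((a + c) == abs(abs(acc))) is false, then (((c + acc) - (tmp + tmp)) == (-b)) is false, then a=6, then tmp=8, then returns 8 — matching result 8.
Every one of the 140 inputs gives matching results.
verdict: equivalent


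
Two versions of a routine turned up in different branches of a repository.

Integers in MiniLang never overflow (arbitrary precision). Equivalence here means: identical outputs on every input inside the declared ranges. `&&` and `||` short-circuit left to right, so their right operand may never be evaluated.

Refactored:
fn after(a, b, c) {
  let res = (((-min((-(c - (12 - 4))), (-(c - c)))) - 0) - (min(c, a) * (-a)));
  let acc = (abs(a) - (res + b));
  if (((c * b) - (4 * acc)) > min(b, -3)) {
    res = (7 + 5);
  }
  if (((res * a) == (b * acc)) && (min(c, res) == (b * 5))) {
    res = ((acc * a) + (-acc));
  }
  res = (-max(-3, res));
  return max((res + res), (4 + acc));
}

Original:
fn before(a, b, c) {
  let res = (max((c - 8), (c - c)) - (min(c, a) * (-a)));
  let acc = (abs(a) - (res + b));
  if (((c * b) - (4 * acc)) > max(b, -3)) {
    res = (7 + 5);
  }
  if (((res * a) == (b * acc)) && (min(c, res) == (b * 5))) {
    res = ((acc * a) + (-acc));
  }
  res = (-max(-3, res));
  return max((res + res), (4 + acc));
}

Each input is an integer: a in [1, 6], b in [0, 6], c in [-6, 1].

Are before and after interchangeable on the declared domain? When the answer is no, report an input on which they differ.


Not equivalent: a=1, b=5, c=-2 separates them (4 vs 2).
before: res becomes -2; next acc becomes -2; next (((c * b) - (4 * acc)) > max(b, -3)) evaluates to false; next (((res * a) == (b * acc)) && (min(c, res) == (b * 5))) evaluates to false; next res becomes 2; next final value 4
after: res becomes -2; next acc becomes -2; next (((c * b) - (4 * acc)) > min(b, -3)) evaluates to true; next res becomes 12; next (((res * a) == (b * acc)) && (min(c, res) == (b * 5))) evaluates to false; next res becomes -12; next final value 2
verdict: not equivalent; witness: a=1, b=5, c=-2


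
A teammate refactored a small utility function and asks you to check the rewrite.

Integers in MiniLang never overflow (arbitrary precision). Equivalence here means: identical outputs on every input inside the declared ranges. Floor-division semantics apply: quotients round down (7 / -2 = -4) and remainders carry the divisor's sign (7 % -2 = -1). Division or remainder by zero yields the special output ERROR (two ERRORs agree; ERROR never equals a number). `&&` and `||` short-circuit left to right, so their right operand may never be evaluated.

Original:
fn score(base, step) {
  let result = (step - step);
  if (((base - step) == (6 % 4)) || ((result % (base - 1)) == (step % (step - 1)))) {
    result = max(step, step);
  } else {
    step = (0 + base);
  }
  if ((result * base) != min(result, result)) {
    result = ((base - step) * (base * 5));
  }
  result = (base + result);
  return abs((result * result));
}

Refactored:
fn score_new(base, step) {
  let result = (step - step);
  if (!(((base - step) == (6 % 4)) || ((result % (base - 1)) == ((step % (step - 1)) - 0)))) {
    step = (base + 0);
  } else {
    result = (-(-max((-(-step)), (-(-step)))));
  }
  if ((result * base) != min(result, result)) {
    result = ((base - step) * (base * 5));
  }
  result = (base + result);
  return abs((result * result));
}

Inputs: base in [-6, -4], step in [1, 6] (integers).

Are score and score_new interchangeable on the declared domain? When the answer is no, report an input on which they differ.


The two versions differ — the changes include constant usage differs, plus boolean connective usage differs, plus arithmetic usage differs.
Tracing base=-6, step=5: score: result := 0 | (((base - step) == (6 % 4)) || ((result % (base - 1)) == (step % (step - 1)))): false | step := -6 | ((result * base) != min(result, result)): false | result := -6 | result 36 | score_new: result := 0 | (!(((base - step) == (6 % 4)) || ((result % (base - 1)) == ((step % (step - 1)) - 0)))): true | step := -6 | ((result * base) != min(result, result)): false | result := -6 | result 36 — matching result 36.
Sweeping the whole domain (18 inputs) finds no disagreement.
verdict: equivalent


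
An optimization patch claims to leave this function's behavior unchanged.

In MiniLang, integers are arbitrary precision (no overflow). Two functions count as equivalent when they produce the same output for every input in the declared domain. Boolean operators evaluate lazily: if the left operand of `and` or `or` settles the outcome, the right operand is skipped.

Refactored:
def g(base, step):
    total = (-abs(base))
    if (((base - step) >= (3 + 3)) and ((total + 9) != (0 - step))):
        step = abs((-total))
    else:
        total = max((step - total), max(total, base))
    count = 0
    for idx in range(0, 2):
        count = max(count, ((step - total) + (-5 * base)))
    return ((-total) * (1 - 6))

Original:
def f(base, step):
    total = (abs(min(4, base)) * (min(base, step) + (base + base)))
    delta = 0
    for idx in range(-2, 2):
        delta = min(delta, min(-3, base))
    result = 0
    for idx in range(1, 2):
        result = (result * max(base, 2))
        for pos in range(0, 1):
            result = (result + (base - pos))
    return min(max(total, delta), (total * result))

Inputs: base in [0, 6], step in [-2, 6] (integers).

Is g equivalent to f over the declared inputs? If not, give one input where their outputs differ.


Evaluate both at base=0, step=1.
f: total = 0; delta = 0; [idx=-2]; delta = -3; [idx=-1]; delta = -3; [idx=0]; delta = -3; [idx=1]; delta = -3; result = 0; [idx=1]; result = 0; [pos=0]; result = 0; return 0
g: total = 0; (((base - step) >= (3 + 3)) and ((total + 9) != (0 - step))) -> false; total = 1; count = 0; [idx=0]; count = 0; [idx=1]; count = 0; return 5
0 vs 5 — the two versions disagree here.
verdict: not equivalent; witness: base=0, step=1


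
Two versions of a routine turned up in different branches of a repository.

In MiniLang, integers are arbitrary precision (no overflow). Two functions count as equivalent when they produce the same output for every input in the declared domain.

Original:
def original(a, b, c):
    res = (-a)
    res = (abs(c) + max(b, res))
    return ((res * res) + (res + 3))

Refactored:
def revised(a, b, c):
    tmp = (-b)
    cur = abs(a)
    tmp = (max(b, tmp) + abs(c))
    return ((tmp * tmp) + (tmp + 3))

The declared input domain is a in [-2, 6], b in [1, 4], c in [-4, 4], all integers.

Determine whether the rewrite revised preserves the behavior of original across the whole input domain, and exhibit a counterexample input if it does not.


Consider the input a=-2, b=1, c=-4.
original: res becomes 2; next res becomes 6; next final value 45
revised: tmp becomes -1; next cur becomes 2; next tmp becomes 5; next final value 33
45 and 33 differ, so these are not the same function on this domain.
verdict: not equivalent; witness: a=-2, b=1, c=-4


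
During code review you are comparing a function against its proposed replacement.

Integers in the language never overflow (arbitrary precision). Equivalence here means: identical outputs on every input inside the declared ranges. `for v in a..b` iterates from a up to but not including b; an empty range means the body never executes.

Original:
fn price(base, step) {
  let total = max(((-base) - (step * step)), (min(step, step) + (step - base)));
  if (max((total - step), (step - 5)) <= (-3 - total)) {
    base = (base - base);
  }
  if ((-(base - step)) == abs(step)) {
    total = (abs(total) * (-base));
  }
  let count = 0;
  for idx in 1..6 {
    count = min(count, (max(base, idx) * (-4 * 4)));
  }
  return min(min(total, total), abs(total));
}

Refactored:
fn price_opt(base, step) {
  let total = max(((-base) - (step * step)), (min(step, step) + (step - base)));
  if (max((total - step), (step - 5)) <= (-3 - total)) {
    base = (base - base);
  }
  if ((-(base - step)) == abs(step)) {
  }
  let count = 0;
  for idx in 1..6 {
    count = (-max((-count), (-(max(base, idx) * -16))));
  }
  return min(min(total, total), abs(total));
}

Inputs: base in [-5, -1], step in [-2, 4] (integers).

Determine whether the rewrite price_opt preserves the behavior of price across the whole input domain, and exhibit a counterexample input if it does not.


Take base=-2, step=-1.
price: total = 1; (max((total - step), (step - 5)) <= (-3 - total)) -> false; ((-(base - step)) == abs(step)) -> true; total = 2; count = 0; [idx=1]; count = -16; [idx=2]; count = -32; [idx=3]; count = -48; [idx=4]; count = -64; [idx=5]; count = -80; return 2
price_opt: total = 1; (max((total - step), (step - 5)) <= (-3 - total)) -> false; ((-(base - step)) == abs(step)) -> true; count = 0; [idx=1]; count = -16; [idx=2]; count = -32; [idx=3]; count = -48; [idx=4]; count = -64; [idx=5]; count = -80; return 1
2 != 1, so the rewrite changes behavior.
verdict: not equivalent; witness: base=-2, step=-1


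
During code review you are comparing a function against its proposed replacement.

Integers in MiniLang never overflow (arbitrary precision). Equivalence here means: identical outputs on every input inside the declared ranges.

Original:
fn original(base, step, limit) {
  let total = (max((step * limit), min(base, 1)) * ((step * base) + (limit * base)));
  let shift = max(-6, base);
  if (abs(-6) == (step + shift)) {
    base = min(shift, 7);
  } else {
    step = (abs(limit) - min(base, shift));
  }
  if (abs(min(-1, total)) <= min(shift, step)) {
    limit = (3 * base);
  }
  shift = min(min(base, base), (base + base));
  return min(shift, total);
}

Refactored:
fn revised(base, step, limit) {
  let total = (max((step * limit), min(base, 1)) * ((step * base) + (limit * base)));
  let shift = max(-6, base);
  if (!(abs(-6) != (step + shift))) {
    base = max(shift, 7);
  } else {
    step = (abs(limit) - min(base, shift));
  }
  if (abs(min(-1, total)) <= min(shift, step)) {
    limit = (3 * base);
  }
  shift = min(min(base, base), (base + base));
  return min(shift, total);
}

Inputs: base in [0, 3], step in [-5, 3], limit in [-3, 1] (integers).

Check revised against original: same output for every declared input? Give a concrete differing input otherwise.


There is a counterexample at base=3, step=3, limit=-1: 3 on one side, 6 on the other.
original: total := 6 | shift := 3 | (abs(-6) == (step + shift)): true | base := 3 | (abs(min(-1, total)) <= min(shift, step)): true | limit := 9 | shift := 3 | result 3
revised: total := 6 | shift := 3 | (!(abs(-6) != (step + shift))): true | base := 7 | (abs(min(-1, total)) <= min(shift, step)): true | limit := 21 | shift := 7 | result 6
verdict: not equivalent; witness: base=3, step=3, limit=-1


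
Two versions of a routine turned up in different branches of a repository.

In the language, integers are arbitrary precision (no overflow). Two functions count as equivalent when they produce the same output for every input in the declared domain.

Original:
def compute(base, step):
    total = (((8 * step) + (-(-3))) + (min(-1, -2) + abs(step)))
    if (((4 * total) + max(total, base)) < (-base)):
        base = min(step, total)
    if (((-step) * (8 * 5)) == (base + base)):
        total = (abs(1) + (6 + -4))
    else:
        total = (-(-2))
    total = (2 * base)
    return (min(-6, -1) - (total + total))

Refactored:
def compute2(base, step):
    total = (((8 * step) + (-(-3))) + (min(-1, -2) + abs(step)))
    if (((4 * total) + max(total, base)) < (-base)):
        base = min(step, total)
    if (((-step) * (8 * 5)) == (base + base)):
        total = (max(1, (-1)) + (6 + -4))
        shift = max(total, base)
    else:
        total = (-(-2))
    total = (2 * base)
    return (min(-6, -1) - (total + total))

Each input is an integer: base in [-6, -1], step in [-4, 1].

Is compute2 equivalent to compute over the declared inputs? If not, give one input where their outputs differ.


Comparing the listings, the differences include: statement counts differ; min/max/abs usage differs; local variable names differ; constant usage differs.
As a probe, take base=-6, step=-2: compute runs total becomes -13; next (((4 * total) + max(total, base)) < (-base)) evaluates to true; next base becomes -13; next (((-step) * (8 * 5)) == (base + base)) evaluates to false; next total becomes 2; next total becomes -26; next final value 46; compute2 runs total becomes -13; next (((4 * total) + max(total, base)) < (-base)) evaluates to true; next base becomes -13; next (((-step) * (8 * 5)) == (base + base)) evaluates to false; next total becomes 2; next total becomes -26; next final value 46; both end at 46.
An exhaustive pass over the 36 declared inputs shows identical outputs.
verdict: equivalent


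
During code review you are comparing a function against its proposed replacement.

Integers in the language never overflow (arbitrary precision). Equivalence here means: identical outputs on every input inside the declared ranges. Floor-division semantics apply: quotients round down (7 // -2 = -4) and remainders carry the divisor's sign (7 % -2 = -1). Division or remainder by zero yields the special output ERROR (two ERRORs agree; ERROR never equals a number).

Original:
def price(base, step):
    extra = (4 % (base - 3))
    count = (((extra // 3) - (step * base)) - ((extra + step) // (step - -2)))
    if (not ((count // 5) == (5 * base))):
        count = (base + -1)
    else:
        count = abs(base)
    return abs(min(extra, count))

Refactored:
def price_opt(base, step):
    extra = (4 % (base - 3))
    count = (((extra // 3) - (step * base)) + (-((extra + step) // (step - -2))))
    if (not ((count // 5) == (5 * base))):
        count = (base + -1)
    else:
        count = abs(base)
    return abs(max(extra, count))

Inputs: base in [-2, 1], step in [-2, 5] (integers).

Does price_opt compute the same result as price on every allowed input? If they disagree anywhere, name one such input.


Evaluate both at base=-2, step=-1.
price: extra becomes -1; next count becomes -1; next (not ((count // 5) == (5 * base))) evaluates to true; next count becomes -3; next final value 3
price_opt: extra becomes -1; next count becomes -1; next (not ((count // 5) == (5 * base))) evaluates to true; next count becomes -3; next final value 1
3 vs 1 — the two versions disagree here.
verdict: not equivalent; witness: base=-2, step=-1


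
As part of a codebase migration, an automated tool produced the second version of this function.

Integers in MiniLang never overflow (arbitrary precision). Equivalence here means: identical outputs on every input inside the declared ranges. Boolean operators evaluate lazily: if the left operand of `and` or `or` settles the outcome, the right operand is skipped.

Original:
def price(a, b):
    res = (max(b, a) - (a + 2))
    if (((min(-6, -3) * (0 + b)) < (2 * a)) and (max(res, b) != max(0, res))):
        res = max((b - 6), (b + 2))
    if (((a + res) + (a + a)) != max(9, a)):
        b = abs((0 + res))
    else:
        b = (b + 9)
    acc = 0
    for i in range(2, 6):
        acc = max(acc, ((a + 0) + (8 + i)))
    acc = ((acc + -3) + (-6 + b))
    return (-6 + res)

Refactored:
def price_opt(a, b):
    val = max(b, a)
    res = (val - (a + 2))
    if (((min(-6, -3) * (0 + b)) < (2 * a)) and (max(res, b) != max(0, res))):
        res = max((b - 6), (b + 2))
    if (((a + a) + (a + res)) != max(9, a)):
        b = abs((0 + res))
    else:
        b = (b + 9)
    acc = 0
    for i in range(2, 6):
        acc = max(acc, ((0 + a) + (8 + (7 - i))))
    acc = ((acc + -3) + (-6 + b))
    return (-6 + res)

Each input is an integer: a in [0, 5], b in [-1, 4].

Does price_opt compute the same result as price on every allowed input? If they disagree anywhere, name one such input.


Differences: constant usage differs, arithmetic usage differs, statement counts differ, local variable names differ — yet all 36 inputs agree.
verdict: equivalent


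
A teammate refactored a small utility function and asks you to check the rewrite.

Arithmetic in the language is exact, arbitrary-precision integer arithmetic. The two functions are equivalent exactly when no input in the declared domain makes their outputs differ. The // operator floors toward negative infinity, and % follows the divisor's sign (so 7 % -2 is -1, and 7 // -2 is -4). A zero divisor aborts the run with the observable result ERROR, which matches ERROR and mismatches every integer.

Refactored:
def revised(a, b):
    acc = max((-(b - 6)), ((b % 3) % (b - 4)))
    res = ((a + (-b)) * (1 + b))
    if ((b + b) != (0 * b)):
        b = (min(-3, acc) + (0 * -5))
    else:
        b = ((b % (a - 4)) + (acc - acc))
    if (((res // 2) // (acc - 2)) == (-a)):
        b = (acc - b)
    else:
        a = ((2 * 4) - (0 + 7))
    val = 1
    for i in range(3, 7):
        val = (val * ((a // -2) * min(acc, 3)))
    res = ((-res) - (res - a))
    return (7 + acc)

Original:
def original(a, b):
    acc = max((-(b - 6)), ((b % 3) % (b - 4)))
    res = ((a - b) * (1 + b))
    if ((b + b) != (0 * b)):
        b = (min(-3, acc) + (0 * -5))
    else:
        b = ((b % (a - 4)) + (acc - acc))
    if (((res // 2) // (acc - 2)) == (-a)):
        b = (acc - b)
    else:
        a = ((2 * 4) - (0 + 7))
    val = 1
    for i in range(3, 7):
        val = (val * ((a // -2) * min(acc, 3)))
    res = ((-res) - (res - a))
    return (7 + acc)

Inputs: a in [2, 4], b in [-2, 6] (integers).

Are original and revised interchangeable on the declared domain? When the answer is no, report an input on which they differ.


Behavior is preserved: although arithmetic usage differs, the outputs never diverge.
Tracing a=3, b=2: original: acc = 4; res = 3; ((b + b) != (0 * b)) -> true; b = -3; (((res // 2) // (acc - 2)) == (-a)) -> false; a = 1; val = 1; [i=3]; val = -3; [i=4]; val = 9; [i=5]; val = -27; [i=6]; val = 81; res = -5; return 11 | revised: acc = 4; res = 3; ((b + b) != (0 * b)) -> true; b = -3; (((res // 2) // (acc - 2)) == (-a)) -> false; a = 1; val = 1; [i=3]; val = -3; [i=4]; val = 9; [i=5]; val = -27; [i=6]; val = 81; res = -5; return 11 — matching result 11.
Sweeping the whole domain (27 inputs) finds no disagreement.
verdict: equivalent


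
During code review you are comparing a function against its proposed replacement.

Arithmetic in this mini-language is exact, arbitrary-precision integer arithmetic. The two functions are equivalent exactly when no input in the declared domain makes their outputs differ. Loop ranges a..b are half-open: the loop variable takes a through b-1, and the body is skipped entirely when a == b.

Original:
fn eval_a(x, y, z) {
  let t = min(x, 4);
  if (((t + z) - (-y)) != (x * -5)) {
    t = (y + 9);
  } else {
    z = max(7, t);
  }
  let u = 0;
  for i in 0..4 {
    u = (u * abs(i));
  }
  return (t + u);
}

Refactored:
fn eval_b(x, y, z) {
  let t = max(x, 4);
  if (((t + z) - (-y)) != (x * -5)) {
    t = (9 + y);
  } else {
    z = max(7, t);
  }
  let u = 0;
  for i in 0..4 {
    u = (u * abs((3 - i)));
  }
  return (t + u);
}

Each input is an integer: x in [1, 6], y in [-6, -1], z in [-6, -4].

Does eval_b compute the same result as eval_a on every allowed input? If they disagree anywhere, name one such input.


There is a counterexample at x=1, y=-4, z=-5: 5 on one side, 4 on the other.
eval_a: t = 1; (((t + z) - (-y)) != (x * -5)) -> true; t = 5; u = 0; [i=0]; u = 0; [i=1]; u = 0; [i=2]; u = 0; [i=3]; u = 0; return 5
eval_b: t = 4; (((t + z) - (-y)) != (x * -5)) -> false; z = 7; u = 0; [i=0]; u = 0; [i=1]; u = 0; [i=2]; u = 0; [i=3]; u = 0; return 4
verdict: not equivalent; witness: x=1, y=-4, z=-5


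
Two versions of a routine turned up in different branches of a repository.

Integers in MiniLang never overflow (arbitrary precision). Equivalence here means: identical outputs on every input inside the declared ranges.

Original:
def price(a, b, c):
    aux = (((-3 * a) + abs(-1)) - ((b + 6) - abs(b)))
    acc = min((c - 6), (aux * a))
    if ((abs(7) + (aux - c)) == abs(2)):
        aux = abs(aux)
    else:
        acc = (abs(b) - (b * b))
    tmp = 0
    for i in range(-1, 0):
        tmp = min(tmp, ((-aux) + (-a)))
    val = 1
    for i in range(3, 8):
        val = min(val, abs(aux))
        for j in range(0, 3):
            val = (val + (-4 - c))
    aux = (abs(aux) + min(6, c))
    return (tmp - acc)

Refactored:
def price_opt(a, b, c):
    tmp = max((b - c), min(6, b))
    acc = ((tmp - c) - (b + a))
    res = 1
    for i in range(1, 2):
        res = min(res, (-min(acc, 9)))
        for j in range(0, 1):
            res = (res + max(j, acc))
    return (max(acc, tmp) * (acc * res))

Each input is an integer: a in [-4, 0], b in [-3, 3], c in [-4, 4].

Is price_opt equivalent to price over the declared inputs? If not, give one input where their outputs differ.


The rewrite breaks on a=-4, b=-3, c=-4, where the results are -3 and 432.
price: aux becomes 13; next acc becomes -52; next ((abs(7) + (aux - c)) == abs(2)) evaluates to false; next acc becomes -6; next tmp becomes 0; next at i=-1:; next tmp becomes -9; next val becomes 1; next at i=3:; next val becomes 1; next at j=0:; next val becomes 1; next at j=1:; next val becomes 1; next at j=2:; next val becomes 1; next at i=4:; next val becomes 1; next at j=0:; next val becomes 1; next at j=1:; next val becomes 1; next at j=2:; next val becomes 1; next at i=5:; next val becomes 1; next at j=0:; next val becomes 1; next at j=1:; next val becomes 1; next at j=2:; next val becomes 1; next at i=6:; next val becomes 1; next at j=0:; next val becomes 1; next at j=1:; next val becomes 1; next at j=2:; next val becomes 1; next at i=7:; next val becomes 1; next at j=0:; next val becomes 1; next at j=1:; next val becomes 1; next at j=2:; next val becomes 1; next aux becomes 9; next final value -3
price_opt: tmp becomes 1; next acc becomes 12; next res becomes 1; next at i=1:; next res becomes -9; next at j=0:; next res becomes 3; next final value 432
verdict: not equivalent; witness: a=-4, b=-3, c=-4


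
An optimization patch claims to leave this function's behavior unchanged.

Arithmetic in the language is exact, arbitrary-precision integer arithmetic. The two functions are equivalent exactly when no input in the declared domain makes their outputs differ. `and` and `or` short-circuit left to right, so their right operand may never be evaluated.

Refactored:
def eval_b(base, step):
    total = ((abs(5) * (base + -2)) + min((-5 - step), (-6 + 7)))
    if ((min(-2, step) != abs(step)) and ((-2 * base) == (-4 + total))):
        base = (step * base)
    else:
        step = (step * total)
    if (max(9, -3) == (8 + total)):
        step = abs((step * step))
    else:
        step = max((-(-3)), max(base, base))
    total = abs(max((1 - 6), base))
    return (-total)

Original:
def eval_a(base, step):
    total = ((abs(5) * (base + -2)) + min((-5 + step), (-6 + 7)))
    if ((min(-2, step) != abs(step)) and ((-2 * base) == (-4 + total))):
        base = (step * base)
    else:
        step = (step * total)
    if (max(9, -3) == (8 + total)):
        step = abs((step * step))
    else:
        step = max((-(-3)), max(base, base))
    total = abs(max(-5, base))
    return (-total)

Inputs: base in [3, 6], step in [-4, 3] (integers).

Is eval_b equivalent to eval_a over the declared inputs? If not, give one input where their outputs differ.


These are not equivalent — on base=3, step=-2 the outputs split (-5 vs -3).
eval_a: total := -2 | ((min(-2, step) != abs(step)) and ((-2 * base) == (-4 + total))): true | base := -6 | (max(9, -3) == (8 + total)): false | step := 3 | total := 5 | result -5
eval_b: total := 2 | ((min(-2, step) != abs(step)) and ((-2 * base) == (-4 + total))): false | step := -4 | (max(9, -3) == (8 + total)): false | step := 3 | total := 3 | result -3
verdict: not equivalent; witness: base=3, step=-2


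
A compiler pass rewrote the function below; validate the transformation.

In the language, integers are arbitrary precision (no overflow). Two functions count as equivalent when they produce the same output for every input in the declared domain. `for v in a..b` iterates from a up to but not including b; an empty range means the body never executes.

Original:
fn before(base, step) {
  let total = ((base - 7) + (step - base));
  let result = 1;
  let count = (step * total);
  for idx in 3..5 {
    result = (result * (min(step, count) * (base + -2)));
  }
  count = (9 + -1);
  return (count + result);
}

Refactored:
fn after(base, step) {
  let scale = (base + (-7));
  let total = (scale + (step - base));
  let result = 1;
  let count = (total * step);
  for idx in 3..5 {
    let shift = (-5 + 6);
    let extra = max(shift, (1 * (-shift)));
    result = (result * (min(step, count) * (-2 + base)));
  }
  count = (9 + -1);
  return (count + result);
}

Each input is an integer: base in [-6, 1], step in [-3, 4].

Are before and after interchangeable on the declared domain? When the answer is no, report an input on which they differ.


Whatever the rewrite altered, no input in the stated domain can expose a difference.
As a probe, take base=1, step=3: before runs total = -4; result = 1; count = -12; [idx=3]; result = 12; [idx=4]; result = 144; count = 8; return 152; after runs scale = -6; total = -4; result = 1; count = -12; [idx=3]; shift = 1; extra = 1; result = 12; [idx=4]; shift = 1; extra = 1; result = 144; count = 8; return 152; both end at 152.
Every one of the 64 inputs gives matching results.
verdict: equivalent


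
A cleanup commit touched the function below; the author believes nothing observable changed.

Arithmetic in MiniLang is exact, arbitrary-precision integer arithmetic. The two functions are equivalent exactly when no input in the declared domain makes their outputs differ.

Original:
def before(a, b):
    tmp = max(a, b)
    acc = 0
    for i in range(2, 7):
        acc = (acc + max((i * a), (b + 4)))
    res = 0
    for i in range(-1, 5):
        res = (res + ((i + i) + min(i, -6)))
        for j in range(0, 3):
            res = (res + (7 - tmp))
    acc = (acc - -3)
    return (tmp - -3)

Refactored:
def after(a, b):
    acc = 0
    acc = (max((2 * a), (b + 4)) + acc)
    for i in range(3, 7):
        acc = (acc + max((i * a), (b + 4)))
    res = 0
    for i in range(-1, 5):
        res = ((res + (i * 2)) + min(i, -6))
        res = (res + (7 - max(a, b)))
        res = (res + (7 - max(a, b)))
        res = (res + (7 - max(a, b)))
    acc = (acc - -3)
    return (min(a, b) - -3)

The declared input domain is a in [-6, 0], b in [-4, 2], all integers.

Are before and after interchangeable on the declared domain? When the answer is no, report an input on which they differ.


Input a=-6, b=-4: -1 from before versus -3 from after.
verdict: not equivalent; witness: a=-6, b=-4


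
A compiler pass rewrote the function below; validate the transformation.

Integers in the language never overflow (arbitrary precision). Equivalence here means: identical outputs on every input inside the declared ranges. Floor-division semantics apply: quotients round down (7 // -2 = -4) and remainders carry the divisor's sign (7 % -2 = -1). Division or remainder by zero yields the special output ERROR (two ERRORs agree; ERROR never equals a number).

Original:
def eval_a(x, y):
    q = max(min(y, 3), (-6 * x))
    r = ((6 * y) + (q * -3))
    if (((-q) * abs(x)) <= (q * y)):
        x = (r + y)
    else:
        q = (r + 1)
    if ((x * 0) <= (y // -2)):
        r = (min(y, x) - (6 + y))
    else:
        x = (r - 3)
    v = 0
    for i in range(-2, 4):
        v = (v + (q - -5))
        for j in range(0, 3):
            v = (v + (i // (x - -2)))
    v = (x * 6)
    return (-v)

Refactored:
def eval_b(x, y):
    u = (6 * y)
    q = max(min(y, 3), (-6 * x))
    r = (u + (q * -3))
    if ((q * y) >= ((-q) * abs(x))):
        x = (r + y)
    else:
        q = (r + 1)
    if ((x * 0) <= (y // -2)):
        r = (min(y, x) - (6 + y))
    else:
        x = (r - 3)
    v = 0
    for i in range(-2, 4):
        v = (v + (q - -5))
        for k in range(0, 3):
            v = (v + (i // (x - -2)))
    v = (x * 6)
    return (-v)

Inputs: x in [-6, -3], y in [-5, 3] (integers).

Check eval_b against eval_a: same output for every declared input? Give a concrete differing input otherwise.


Behavior is preserved: although statement counts differ; local variable names differ; comparison usage differs, the outputs never diverge.
Tracing x=-3, y=0: eval_a: q := 18 | r := -54 | (((-q) * abs(x)) <= (q * y)): true | x := -54 | ((x * 0) <= (y // -2)): true | r := -60 | v := 0 | iter i=-2: | v := 23 | iter j=0: | v := 23 | iter j=1: | v := 23 | iter j=2: | v := 23 | iter i=-1: | v := 46 | iter j=0: | v := 46 | iter j=1: | v := 46 | iter j=2: | v := 46 | iter i=0: | v := 69 | iter j=0: | v := 69 | iter j=1: | v := 69 | iter j=2: | v := 69 | iter i=1: | v := 92 | iter j=0: | v := 91 | iter j=1: | v := 90 | iter j=2: | v := 89 | iter i=2: | v := 112 | iter j=0: | v := 111 | iter j=1: | v := 110 | iter j=2: | v := 109 | iter i=3: | v := 132 | iter j=0: | v := 131 | iter j=1: | v := 130 | iter j=2: | v := 129 | v := -324 | result 324 | eval_b: u := 0 | q := 18 | r := -54 | ((q * y) >= ((-q) * abs(x))): true | x := -54 | ((x * 0) <= (y // -2)): true | r := -60 | v := 0 | iter i=-2: | v := 23 | iter k=0: | v := 23 | iter k=1: | v := 23 | iter k=2: | v := 23 | iter i=-1: | v := 46 | iter k=0: | v := 46 | iter k=1: | v := 46 | iter k=2: | v := 46 | iter i=0: | v := 69 | iter k=0: | v := 69 | iter k=1: | v := 69 | iter k=2: | v := 69 | iter i=1: | v := 92 | iter k=0: | v := 91 | iter k=1: | v := 90 | iter k=2: | v := 89 | iter i=2: | v := 112 | iter k=0: | v := 111 | iter k=1: | v := 110 | iter k=2: | v := 109 | iter i=3: | v := 132 | iter k=0: | v := 131 | iter k=1: | v := 130 | iter k=2: | v := 129 | v := -324 | result 324 — matching result 324.
Checked all 36 inputs in the declared domain: the outputs agree on every one.
verdict: equivalent
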